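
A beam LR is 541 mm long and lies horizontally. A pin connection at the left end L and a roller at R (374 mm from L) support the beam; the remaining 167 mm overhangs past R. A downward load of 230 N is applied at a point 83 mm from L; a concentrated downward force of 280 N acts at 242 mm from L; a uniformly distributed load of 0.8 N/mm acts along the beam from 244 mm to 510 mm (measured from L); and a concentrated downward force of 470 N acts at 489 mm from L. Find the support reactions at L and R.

Resultant of the distributed load: 0.8 × 266 = 212.8 N at 377 mm from L.
Taking moments about L: R_y·374 − 230·83 − 280·242 − (0.8·266)·377 − 470·489 = 0 → R_y = 396905.6/374 = 1061.24 ≈ 1061 N.
ΣF_y = 0: L_y + 1061.24 − 230 − 280 − 0.8·266 − 470 = 0 → L_y = 131.6 N.
ΣF_x = 0: no horizontal applied forces, so L_x = 0.

L_x = 0, L_y = 131.6 N, R_y = 1061 N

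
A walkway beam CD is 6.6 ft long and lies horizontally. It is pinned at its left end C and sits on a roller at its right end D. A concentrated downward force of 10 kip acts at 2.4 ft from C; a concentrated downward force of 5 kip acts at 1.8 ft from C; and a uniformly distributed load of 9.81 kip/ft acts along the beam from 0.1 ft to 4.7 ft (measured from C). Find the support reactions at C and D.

C_x = 0, C_y = 38.72 kip, D_y = 21.41 kip

Resultant of the distributed load: 9.81 × 4.6 = 45.126 kip at 2.4 ft from C.
Taking moments about C: D_y·6.6 − 10·2.4 − 5·1.8 − (9.81·4.6)·2.4 = 0 → D_y = 141.3024/6.6 = 21.4095 ≈ 21.41 kip.
ΣF_y = 0: C_y + 21.4095 − 10 − 5 − 9.81·4.6 = 0 → C_y = 38.72 kip.
ΣF_x = 0: no horizontal applied forces, so C_x = 0.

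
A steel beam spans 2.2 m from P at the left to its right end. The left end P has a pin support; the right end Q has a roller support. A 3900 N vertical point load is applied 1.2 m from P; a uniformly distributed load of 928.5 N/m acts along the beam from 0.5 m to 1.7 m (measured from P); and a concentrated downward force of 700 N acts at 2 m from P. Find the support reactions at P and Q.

Resultant of the distributed load: 928.5 × 1.2 = 1114.2 N at 1.1 m from P.
Moments about P: Q_y·2.2 − 3900·1.2 − (928.5·1.2)·1.1 − 700·2 = 0 → Q_y = 7305.62/2.2 = 3320.74 ≈ 3321 N.
ΣF_y = 0: P_y + 3320.74 − 3900 − 928.5·1.2 − 700 = 0 → P_y = 2393 N.
ΣF_x = 0: no horizontal applied forces, so P_x = 0.

P_x = 0, P_y = 2393 N, Q_y = 3321 N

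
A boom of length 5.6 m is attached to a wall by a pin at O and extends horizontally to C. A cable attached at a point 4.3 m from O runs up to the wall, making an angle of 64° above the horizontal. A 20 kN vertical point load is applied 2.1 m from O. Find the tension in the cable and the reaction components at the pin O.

ΣM about O: T·sin64°·4.3 − 20·2.1 = 0 → T = 42/(4.3·0.898794) = 10.8673 ≈ 10.87 kN.
ΣF_x = 0: O_x − T·cos64° = 0 → O_x = 10.8673 × 0.438371 = 4.764 kN.
ΣF_y = 0: O_y + T·sin64° − 20 = 0 → O_y = 20 − 10.8673 × 0.898794 = 10.23 kN.

T = 10.87 kN, O_x = 4.764 kN, O_y = 10.23 kN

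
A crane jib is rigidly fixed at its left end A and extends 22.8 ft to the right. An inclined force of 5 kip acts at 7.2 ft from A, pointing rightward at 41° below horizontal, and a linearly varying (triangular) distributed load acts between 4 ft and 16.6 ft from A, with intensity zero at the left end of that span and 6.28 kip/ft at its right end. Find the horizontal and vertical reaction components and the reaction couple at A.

Resultant of the triangular load: ½ × 6.28 × 12.6 = 39.564 kip, acting at 12.4 ft from A (one-third of the span from the peak).
ΣF_x = 0: A_x + 5·cos41° = 0 → A_x = -3.774 kip.
ΣF_y = 0: A_y − 5·sin41° − ½·6.28·12.6 = 0 → A_y = 42.84 kip.
ΣM about A: M_A − 5·sin41°·7.2 − (½·6.28·12.6)·12.4 = 0 → M_A = 514.2 kip·ft.

A_x = -3.774 kip, A_y = 42.84 kip, M_A = 514.2 kip·ft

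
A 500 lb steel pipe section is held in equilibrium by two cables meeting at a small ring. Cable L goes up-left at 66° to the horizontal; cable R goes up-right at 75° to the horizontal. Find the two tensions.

T_L = 205.6 lb, T_R = 323.2 lb

ΣF_x = 0: −T_L·cos66° + T_R·cos75° = 0 → T_R = 1.57151·T_L.
ΣF_y = 0: T_L·sin66° + T_R·sin75° = 500.
Substitute: T_L·(0.913545 + 1.57151·0.965926) = 500 → T_L = 205.634 ≈ 205.6 lb.
Then T_R = 1.57151 × 205.634 = 323.2 lb.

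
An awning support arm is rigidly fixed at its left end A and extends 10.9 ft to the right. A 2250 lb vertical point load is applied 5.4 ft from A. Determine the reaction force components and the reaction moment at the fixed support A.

A_x = 0, A_y = 2250 lb, M_A = 12150 lb·ft

ΣF_x = 0: A_x = 0.
ΣF_y = 0: A_y − 2250 = 0 → A_y = 2250 lb.
ΣM about A: M_A − 2250·5.4 = 0 → M_A = 12150 lb·ft.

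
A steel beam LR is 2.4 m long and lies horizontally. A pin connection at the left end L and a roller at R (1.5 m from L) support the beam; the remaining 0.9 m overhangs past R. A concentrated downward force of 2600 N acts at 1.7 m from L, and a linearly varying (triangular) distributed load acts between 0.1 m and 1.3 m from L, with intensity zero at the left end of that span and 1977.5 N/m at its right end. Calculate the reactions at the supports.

Resultant of the triangular load: ½ × 1977.5 × 1.2 = 1186.5 N, acting at 0.9 m from L (one-third of the span from the peak).
ΣM about L: R_y·1.5 − 2600·1.7 − (½·1977.5·1.2)·0.9 = 0 → R_y = 5487.85/1.5 = 3658.57 ≈ 3659 N.
ΣF_y = 0: L_y + 3658.57 − 2600 − ½·1977.5·1.2 = 0 → L_y = 127.9 N.
ΣF_x = 0: no horizontal applied forces, so L_x = 0.

L_x = 0, L_y = 127.9 N, R_y = 3659 N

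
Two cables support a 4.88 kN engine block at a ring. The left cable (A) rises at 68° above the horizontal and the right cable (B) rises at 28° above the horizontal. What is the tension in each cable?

ΣF_x = 0: −T_A·cos68° + T_B·cos28° = 0 → T_B = 0.424268·T_A.
ΣF_y = 0: T_A·sin68° + T_B·sin28° = 4.88.
Substitute: T_A·(0.927184 + 0.424268·0.469472) = 4.88 → T_A = 4.33252 ≈ 4.333 kN.
Then T_B = 0.424268 × 4.33252 = 1.838 kN.

T_A = 4.333 kN, T_B = 1.838 kN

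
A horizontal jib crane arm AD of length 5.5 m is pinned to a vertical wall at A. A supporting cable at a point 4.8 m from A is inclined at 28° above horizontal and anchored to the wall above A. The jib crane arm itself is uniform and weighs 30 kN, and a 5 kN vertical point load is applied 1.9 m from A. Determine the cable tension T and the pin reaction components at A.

T = 40.83 kN, A_x = 36.05 kN, A_y = 15.83 kN

ΣM about A: T·sin28°·4.8 − 30·2.75 − 5·1.9 = 0 → T = 92/(4.8·0.469472) = 40.826 ≈ 40.83 kN.
ΣF_x = 0: A_x − T·cos28° = 0 → A_x = 40.826 × 0.882948 = 36.05 kN.
ΣF_y = 0: A_y + T·sin28° − 30 − 5 = 0 → A_y = 35 − 40.826 × 0.469472 = 15.83 kN.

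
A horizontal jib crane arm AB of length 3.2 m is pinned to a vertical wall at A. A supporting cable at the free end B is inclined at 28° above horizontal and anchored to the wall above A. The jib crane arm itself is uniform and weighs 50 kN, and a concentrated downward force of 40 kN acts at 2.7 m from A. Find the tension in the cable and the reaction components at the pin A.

ΣM about A: T·sin28°·3.2 − 50·1.6 − 40·2.7 = 0 → T = 188/(3.2·0.469472) = 125.141 ≈ 125.1 kN.
ΣF_x = 0: A_x − T·cos28° = 0 → A_x = 125.141 × 0.882948 = 110.5 kN.
ΣF_y = 0: A_y + T·sin28° − 50 − 40 = 0 → A_y = 90 − 125.141 × 0.469472 = 31.25 kN.

T = 125.1 kN, A_x = 110.5 kN, A_y = 31.25 kN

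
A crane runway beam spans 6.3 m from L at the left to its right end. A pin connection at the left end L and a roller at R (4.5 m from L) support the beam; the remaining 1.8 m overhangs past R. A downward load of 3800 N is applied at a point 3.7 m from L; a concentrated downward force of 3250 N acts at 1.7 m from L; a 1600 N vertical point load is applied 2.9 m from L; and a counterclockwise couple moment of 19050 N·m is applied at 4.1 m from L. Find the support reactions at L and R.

L_x = 0, L_y = 7500 N, R_y = 1150 N

Taking moments about L: R_y·4.5 − 3800·3.7 − 3250·1.7 − 1600·2.9 + 19050 = 0 → R_y = 5175/4.5 = 1150 N.
ΣF_y = 0: L_y + 1150 − 3800 − 3250 − 1600 = 0 → L_y = 7500 N.
ΣF_x = 0: no horizontal applied forces, so L_x = 0.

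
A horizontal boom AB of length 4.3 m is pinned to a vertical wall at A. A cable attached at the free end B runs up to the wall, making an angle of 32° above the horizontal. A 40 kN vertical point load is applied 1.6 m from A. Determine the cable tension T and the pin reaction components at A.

T = 28.09 kN, A_x = 23.82 kN, A_y = 25.12 kN

ΣM about A: T·sin32°·4.3 − 40·1.6 = 0 → T = 64/(4.3·0.529919) = 28.0868 ≈ 28.09 kN.
ΣF_x = 0: A_x − T·cos32° = 0 → A_x = 28.0868 × 0.848048 = 23.82 kN.
ΣF_y = 0: A_y + T·sin32° − 40 = 0 → A_y = 40 − 28.0868 × 0.529919 = 25.12 kN.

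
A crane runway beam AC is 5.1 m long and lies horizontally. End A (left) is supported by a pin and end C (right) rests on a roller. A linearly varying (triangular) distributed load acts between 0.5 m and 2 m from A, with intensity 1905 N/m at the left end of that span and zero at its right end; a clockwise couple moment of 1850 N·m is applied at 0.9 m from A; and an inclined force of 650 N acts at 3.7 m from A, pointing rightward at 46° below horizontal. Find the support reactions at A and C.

Resultant of the triangular load: ½ × 1905 × 1.5 = 1428.75 N, acting at 1 m from A (one-third of the span from the peak).
ΣM about A: C_y·5.1 − (½·1905·1.5)·1 − 1850 − 650·sin46°·3.7 = 0 → C_y = 5008.76/5.1 = 982.11 ≈ 982.1 N.
ΣF_y = 0: A_y + 982.11 − ½·1905·1.5 − 650·sin46° = 0 → A_y = 914.2 N.
ΣF_x = 0: A_x + 650·cos46° = 0 → A_x = -451.5 N.

A_x = -451.5 N, A_y = 914.2 N, C_y = 982.1 N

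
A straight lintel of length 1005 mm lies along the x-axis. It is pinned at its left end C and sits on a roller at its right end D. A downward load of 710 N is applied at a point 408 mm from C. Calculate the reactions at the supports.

ΣM about C: D_y·1005 − 710·408 = 0 → D_y = 289680/1005 = 288.239 ≈ 288.2 N.
ΣF_y = 0: C_y + 288.239 − 710 = 0 → C_y = 421.8 N.
ΣF_x = 0: no horizontal applied forces, so C_x = 0.

C_x = 0, C_y = 421.8 N, D_y = 288.2 N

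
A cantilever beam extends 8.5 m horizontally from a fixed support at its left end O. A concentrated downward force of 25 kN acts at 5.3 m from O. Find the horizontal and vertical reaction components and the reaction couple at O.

ΣF_x = 0: O_x = 0.
ΣF_y = 0: O_y − 25 = 0 → O_y = 25.00 kN.
ΣM about O: M_O − 25·5.3 = 0 → M_O = 132.5 kN·m.

O_x = 0, O_y = 25.00 kN, M_O = 132.5 kN·m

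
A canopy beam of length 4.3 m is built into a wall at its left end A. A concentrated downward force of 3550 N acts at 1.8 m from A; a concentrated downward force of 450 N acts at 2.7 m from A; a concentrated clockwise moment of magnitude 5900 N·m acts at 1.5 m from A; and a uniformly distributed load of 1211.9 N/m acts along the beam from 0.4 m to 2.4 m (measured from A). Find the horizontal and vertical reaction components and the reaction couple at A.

A_x = 0, A_y = 6424 N, M_A = 16900 N·m

Resultant of the distributed load: 1211.9 × 2 = 2423.8 N at 1.4 m from A.
ΣF_x = 0: A_x = 0.
ΣF_y = 0: A_y − 3550 − 450 − 1211.9·2 = 0 → A_y = 6424 N.
ΣM about A: M_A − 3550·1.8 − 450·2.7 − 5900 − (1211.9·2)·1.4 = 0 → M_A = 16900 N·m.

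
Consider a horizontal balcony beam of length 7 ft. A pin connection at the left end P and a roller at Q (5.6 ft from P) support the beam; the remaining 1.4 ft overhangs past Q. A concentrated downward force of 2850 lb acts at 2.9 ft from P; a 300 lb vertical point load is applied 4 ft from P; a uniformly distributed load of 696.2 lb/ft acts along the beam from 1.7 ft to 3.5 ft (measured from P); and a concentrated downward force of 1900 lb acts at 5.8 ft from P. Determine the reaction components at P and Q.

P_x = 0, P_y = 2063 lb, Q_y = 4240 lb

Resultant of the distributed load: 696.2 × 1.8 = 1253.16 lb at 2.6 ft from P.
Moments about P: Q_y·5.6 − 2850·2.9 − 300·4 − (696.2·1.8)·2.6 − 1900·5.8 = 0 → Q_y = 23743.216/5.6 = 4239.86 ≈ 4240 lb.
ΣF_y = 0: P_y + 4239.86 − 2850 − 300 − 696.2·1.8 − 1900 = 0 → P_y = 2063 lb.
ΣF_x = 0: no horizontal applied forces, so P_x = 0.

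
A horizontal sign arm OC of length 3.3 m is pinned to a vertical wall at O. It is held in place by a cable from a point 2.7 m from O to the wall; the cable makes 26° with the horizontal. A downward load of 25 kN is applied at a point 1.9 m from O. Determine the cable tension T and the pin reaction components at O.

T = 40.13 kN, O_x = 36.07 kN, O_y = 7.407 kN

ΣM about O: T·sin26°·2.7 − 25·1.9 = 0 → T = 47.5/(2.7·0.438371) = 40.1317 ≈ 40.13 kN.
ΣF_x = 0: O_x − T·cos26° = 0 → O_x = 40.1317 × 0.898794 = 36.07 kN.
ΣF_y = 0: O_y + T·sin26° − 25 = 0 → O_y = 25 − 40.1317 × 0.438371 = 7.407 kN.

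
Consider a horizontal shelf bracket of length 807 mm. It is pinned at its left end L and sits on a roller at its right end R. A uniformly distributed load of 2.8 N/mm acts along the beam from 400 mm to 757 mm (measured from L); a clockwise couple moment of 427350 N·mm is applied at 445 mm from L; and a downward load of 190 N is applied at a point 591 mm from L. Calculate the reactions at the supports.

Resultant of the distributed load: 2.8 × 357 = 999.6 N at 578.5 mm from L.
Moments about L: R_y·807 − (2.8·357)·578.5 − 427350 − 190·591 = 0 → R_y = 1117908.6/807 = 1385.26 ≈ 1385 N.
ΣF_y = 0: L_y + 1385.26 − 2.8·357 − 190 = 0 → L_y = -195.7 N.
ΣF_x = 0: no horizontal applied forces, so L_x = 0.

L_x = 0, L_y = -195.7 N, R_y = 1385 N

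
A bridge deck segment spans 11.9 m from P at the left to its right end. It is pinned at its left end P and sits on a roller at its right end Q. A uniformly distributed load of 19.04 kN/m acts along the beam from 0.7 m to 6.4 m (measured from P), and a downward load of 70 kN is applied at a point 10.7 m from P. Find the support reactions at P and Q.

Resultant of the distributed load: 19.04 × 5.7 = 108.528 kN at 3.55 m from P.
Taking moments about P: Q_y·11.9 − (19.04·5.7)·3.55 − 70·10.7 = 0 → Q_y = 1134.2744/11.9 = 95.3172 ≈ 95.32 kN.
ΣF_y = 0: P_y + 95.3172 − 19.04·5.7 − 70 = 0 → P_y = 83.21 kN.
ΣF_x = 0: no horizontal applied forces, so P_x = 0.

P_x = 0, P_y = 83.21 kN, Q_y = 95.32 kN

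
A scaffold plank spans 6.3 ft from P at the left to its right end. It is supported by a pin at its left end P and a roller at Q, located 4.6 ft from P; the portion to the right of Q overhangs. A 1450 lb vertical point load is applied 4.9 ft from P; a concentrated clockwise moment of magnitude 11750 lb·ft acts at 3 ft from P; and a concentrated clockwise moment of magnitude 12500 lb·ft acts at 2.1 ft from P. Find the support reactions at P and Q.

ΣM about P: Q_y·4.6 − 1450·4.9 − 11750 − 12500 = 0 → Q_y = 31355/4.6 = 6816.3 ≈ 6816 lb.
ΣF_y = 0: P_y + 6816.3 − 1450 = 0 → P_y = -5366 lb.
ΣF_x = 0: no horizontal applied forces, so P_x = 0.

P_x = 0, P_y = -5366 lb, Q_y = 6816 lb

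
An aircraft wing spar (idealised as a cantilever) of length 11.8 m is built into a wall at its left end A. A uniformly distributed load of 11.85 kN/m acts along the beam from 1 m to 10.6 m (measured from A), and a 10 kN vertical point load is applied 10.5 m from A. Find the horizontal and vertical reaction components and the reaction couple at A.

A_x = 0, A_y = 123.8 kN, M_A = 764.8 kN·m

Resultant of the distributed load: 11.85 × 9.6 = 113.76 kN at 5.8 m from A.
ΣF_x = 0: A_x = 0.
ΣF_y = 0: A_y − 11.85·9.6 − 10 = 0 → A_y = 123.8 kN.
ΣM about A: M_A − (11.85·9.6)·5.8 − 10·10.5 = 0 → M_A = 764.8 kN·m.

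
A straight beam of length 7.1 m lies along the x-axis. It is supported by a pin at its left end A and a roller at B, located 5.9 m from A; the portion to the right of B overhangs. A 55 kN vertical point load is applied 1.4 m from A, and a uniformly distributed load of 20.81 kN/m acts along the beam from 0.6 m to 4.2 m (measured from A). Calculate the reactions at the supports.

A_x = 0, A_y = 86.39 kN, B_y = 43.53 kN

Resultant of the distributed load: 20.81 × 3.6 = 74.916 kN at 2.4 m from A.
Taking moments about A: B_y·5.9 − 55·1.4 − (20.81·3.6)·2.4 = 0 → B_y = 256.7984/5.9 = 43.5252 ≈ 43.53 kN.
ΣF_y = 0: A_y + 43.5252 − 55 − 20.81·3.6 = 0 → A_y = 86.39 kN.
ΣF_x = 0: no horizontal applied forces, so A_x = 0.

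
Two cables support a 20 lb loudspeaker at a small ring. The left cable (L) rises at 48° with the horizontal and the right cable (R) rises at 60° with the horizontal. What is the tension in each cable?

ΣF_x = 0: −T_L·cos48° + T_R·cos60° = 0 → T_R = 1.33826·T_L.
ΣF_y = 0: T_L·sin48° + T_R·sin60° = 20.
Substitute: T_L·(0.743145 + 1.33826·0.866025) = 20 → T_L = 10.5146 ≈ 10.51 lb.
Then T_R = 1.33826 × 10.5146 = 14.07 lb.

T_L = 10.51 lb, T_R = 14.07 lb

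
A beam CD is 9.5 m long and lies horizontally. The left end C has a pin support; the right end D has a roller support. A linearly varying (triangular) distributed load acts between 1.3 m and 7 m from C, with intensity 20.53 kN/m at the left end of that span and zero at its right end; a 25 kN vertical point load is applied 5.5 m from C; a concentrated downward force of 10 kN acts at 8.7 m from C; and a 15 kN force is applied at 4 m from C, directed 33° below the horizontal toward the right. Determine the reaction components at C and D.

C_x = -12.58 kN, C_y = 54.90 kN, D_y = 46.78 kN

Resultant of the triangular load: ½ × 20.53 × 5.7 = 58.5105 kN, acting at 3.2 m from C (one-third of the span from the peak).
ΣM about C: D_y·9.5 − (½·20.53·5.7)·3.2 − 25·5.5 − 10·8.7 − 15·sin33°·4 = 0 → D_y = 444.412/9.5 = 46.7802 ≈ 46.78 kN.
ΣF_y = 0: C_y + 46.7802 − ½·20.53·5.7 − 25 − 10 − 15·sin33° = 0 → C_y = 54.90 kN.
ΣF_x = 0: C_x + 15·cos33° = 0 → C_x = -12.58 kN.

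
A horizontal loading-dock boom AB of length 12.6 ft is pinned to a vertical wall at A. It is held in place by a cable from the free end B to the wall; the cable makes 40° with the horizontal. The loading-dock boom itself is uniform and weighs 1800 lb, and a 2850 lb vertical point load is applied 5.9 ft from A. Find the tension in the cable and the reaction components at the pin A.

T = 3476 lb, A_x = 2663 lb, A_y = 2415 lb

ΣM about A: T·sin40°·12.6 − 1800·6.3 − 2850·5.9 = 0 → T = 28155/(12.6·0.642788) = 3476.3 ≈ 3476 lb.
ΣF_x = 0: A_x − T·cos40° = 0 → A_x = 3476.3 × 0.766044 = 2663 lb.
ΣF_y = 0: A_y + T·sin40° − 1800 − 2850 = 0 → A_y = 4650 − 3476.3 × 0.642788 = 2415 lb.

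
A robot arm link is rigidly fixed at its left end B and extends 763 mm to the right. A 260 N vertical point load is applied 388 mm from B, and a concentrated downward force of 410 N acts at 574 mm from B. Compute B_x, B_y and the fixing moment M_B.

B_x = 0, B_y = 670.0 N, M_B = 336200 N·mm

ΣF_x = 0: B_x = 0.
ΣF_y = 0: B_y − 260 − 410 = 0 → B_y = 670.0 N.
ΣM about B: M_B − 260·388 − 410·574 = 0 → M_B = 336200 N·mm.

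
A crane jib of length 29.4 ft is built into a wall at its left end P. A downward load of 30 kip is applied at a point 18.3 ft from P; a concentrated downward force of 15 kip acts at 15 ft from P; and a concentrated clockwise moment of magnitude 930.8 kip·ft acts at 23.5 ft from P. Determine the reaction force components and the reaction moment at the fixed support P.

ΣF_x = 0: P_x = 0.
ΣF_y = 0: P_y − 30 − 15 = 0 → P_y = 45.00 kip.
ΣM about P: M_P − 30·18.3 − 15·15 − 930.8 = 0 → M_P = 1705 kip·ft.

P_x = 0, P_y = 45.00 kip, M_P = 1705 kip·ft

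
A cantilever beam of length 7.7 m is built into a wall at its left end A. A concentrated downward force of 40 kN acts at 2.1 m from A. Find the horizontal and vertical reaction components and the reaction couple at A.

ΣF_x = 0: A_x = 0.
ΣF_y = 0: A_y − 40 = 0 → A_y = 40.00 kN.
ΣM about A: M_A − 40·2.1 = 0 → M_A = 84.00 kN·m.

A_x = 0, A_y = 40.00 kN, M_A = 84.00 kN·m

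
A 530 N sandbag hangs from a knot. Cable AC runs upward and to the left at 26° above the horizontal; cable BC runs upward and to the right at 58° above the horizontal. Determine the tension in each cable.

T_AC = 282.4 N, T_BC = 479.0 N

ΣF_x = 0: −T_AC·cos26° + T_BC·cos58° = 0 → T_BC = 1.6961·T_AC.
ΣF_y = 0: T_AC·sin26° + T_BC·sin58° = 530.
Substitute: T_AC·(0.438371 + 1.6961·0.848048) = 530 → T_AC = 282.404 ≈ 282.4 N.
Then T_BC = 1.6961 × 282.404 = 479.0 N.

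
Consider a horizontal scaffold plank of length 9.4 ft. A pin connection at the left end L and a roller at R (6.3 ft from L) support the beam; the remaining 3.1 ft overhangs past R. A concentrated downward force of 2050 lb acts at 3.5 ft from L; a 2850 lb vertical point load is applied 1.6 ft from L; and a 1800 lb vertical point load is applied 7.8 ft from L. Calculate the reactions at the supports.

Moments about L: R_y·6.3 − 2050·3.5 − 2850·1.6 − 1800·7.8 = 0 → R_y = 25775/6.3 = 4091.27 ≈ 4091 lb.
ΣF_y = 0: L_y + 4091.27 − 2050 − 2850 − 1800 = 0 → L_y = 2609 lb.
ΣF_x = 0: no horizontal applied forces, so L_x = 0.

L_x = 0, L_y = 2609 lb, R_y = 4091 lb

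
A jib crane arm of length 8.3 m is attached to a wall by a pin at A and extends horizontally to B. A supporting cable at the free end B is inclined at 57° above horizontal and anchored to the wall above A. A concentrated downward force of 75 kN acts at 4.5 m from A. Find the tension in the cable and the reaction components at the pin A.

ΣM about A: T·sin57°·8.3 − 75·4.5 = 0 → T = 337.5/(8.3·0.838671) = 48.4846 ≈ 48.48 kN.
ΣF_x = 0: A_x − T·cos57° = 0 → A_x = 48.4846 × 0.544639 = 26.41 kN.
ΣF_y = 0: A_y + T·sin57° − 75 = 0 → A_y = 75 − 48.4846 × 0.838671 = 34.34 kN.

T = 48.48 kN, A_x = 26.41 kN, A_y = 34.34 kN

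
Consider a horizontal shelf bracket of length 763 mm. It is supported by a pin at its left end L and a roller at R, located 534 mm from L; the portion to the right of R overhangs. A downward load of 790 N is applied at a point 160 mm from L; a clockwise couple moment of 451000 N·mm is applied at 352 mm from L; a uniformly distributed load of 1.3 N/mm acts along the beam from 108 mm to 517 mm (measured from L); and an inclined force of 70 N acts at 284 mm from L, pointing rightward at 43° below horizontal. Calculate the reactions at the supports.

Resultant of the distributed load: 1.3 × 409 = 531.7 N at 312.5 mm from L.
Moments about L: R_y·534 − 790·160 − 451000 − (1.3·409)·312.5 − 70·sin43°·284 = 0 → R_y = 757114/534 = 1417.82 ≈ 1418 N.
ΣF_y = 0: L_y + 1417.82 − 790 − 1.3·409 − 70·sin43° = 0 → L_y = -48.38 N.
ΣF_x = 0: L_x + 70·cos43° = 0 → L_x = -51.19 N.

L_x = -51.19 N, L_y = -48.38 N, R_y = 1418 N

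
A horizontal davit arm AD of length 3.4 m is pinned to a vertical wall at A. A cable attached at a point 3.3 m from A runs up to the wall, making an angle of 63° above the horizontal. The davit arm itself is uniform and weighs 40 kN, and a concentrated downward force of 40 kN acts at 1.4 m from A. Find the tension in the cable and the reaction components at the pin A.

T = 42.17 kN, A_x = 19.15 kN, A_y = 42.42 kN

ΣM about A: T·sin63°·3.3 − 40·1.7 − 40·1.4 = 0 → T = 124/(3.3·0.891007) = 42.1722 ≈ 42.17 kN.
ΣF_x = 0: A_x − T·cos63° = 0 → A_x = 42.1722 × 0.45399 = 19.15 kN.
ΣF_y = 0: A_y + T·sin63° − 40 − 40 = 0 → A_y = 80 − 42.1722 × 0.891007 = 42.42 kN.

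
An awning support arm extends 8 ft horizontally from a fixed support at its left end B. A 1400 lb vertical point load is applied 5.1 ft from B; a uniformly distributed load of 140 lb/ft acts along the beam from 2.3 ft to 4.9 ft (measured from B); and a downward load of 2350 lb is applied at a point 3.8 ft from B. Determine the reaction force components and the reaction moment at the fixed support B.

B_x = 0, B_y = 4114 lb, M_B = 17380 lb·ft

Resultant of the distributed load: 140 × 2.6 = 364 lb at 3.6 ft from B.
ΣF_x = 0: B_x = 0.
ΣF_y = 0: B_y − 1400 − 140·2.6 − 2350 = 0 → B_y = 4114 lb.
ΣM about B: M_B − 1400·5.1 − (140·2.6)·3.6 − 2350·3.8 = 0 → M_B = 17380 lb·ft.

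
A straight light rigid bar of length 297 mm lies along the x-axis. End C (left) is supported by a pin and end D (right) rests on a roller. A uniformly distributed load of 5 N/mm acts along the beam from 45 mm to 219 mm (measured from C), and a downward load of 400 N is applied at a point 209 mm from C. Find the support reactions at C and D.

Resultant of the distributed load: 5 × 174 = 870 N at 132 mm from C.
ΣM about C: D_y·297 − (5·174)·132 − 400·209 = 0 → D_y = 198440/297 = 668.148 ≈ 668.1 N.
ΣF_y = 0: C_y + 668.148 − 5·174 − 400 = 0 → C_y = 601.9 N.
ΣF_x = 0: no horizontal applied forces, so C_x = 0.

C_x = 0, C_y = 601.9 N, D_y = 668.1 N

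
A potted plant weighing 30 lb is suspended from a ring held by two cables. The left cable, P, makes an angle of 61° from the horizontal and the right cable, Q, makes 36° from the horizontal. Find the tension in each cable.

T_P = 24.45 lb, T_Q = 14.65 lb

ΣF_x = 0: −T_P·cos61° + T_Q·cos36° = 0 → T_Q = 0.599258·T_P.
ΣF_y = 0: T_P·sin61° + T_Q·sin36° = 30.
Substitute: T_P·(0.87462 + 0.599258·0.587785) = 30 → T_P = 24.4528 ≈ 24.45 lb.
Then T_Q = 0.599258 × 24.4528 = 14.65 lb.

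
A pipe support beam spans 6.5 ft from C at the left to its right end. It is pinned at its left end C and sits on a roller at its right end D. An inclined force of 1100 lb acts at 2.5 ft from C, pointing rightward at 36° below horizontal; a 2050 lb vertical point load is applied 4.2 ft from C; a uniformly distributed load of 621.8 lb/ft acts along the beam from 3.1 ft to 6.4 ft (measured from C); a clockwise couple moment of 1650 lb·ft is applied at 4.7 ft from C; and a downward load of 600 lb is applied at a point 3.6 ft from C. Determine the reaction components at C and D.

Resultant of the distributed load: 621.8 × 3.3 = 2051.94 lb at 4.75 ft from C.
Taking moments about C: D_y·6.5 − 1100·sin36°·2.5 − 2050·4.2 − (621.8·3.3)·4.75 − 1650 − 600·3.6 = 0 → D_y = 23783.1/6.5 = 3658.94 ≈ 3659 lb.
ΣF_y = 0: C_y + 3658.94 − 1100·sin36° − 2050 − 621.8·3.3 − 600 = 0 → C_y = 1690 lb.
ΣF_x = 0: C_x + 1100·cos36° = 0 → C_x = -889.9 lb.

C_x = -889.9 lb, C_y = 1690 lb, D_y = 3659 lb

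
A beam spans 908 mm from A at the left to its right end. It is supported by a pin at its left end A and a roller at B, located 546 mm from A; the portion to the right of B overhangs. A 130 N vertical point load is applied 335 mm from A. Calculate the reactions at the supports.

Moments about A: B_y·546 − 130·335 = 0 → B_y = 43550/546 = 79.7619 ≈ 79.76 N.
ΣF_y = 0: A_y + 79.7619 − 130 = 0 → A_y = 50.24 N.
ΣF_x = 0: no horizontal applied forces, so A_x = 0.

A_x = 0, A_y = 50.24 N, B_y = 79.76 N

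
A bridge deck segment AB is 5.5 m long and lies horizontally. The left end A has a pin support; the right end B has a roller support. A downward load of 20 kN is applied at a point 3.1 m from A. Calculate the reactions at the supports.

A_x = 0, A_y = 8.727 kN, B_y = 11.27 kN

Taking moments about A: B_y·5.5 − 20·3.1 = 0 → B_y = 62/5.5 = 11.2727 ≈ 11.27 kN.
ΣF_y = 0: A_y + 11.2727 − 20 = 0 → A_y = 8.727 kN.
ΣF_x = 0: no horizontal applied forces, so A_x = 0.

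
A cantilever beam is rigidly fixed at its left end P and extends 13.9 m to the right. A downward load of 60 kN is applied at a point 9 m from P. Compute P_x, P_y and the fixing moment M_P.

P_x = 0, P_y = 60.00 kN, M_P = 540.0 kN·m

ΣF_x = 0: P_x = 0.
ΣF_y = 0: P_y − 60 = 0 → P_y = 60.00 kN.
ΣM about P: M_P − 60·9 = 0 → M_P = 540.0 kN·m.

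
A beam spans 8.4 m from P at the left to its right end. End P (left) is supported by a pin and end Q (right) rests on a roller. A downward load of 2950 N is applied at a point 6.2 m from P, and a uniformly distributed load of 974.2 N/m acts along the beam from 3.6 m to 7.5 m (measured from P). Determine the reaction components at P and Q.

Resultant of the distributed load: 974.2 × 3.9 = 3799.38 N at 5.55 m from P.
Moments about P: Q_y·8.4 − 2950·6.2 − (974.2·3.9)·5.55 = 0 → Q_y = 39376.559/8.4 = 4687.69 ≈ 4688 N.
ΣF_y = 0: P_y + 4687.69 − 2950 − 974.2·3.9 = 0 → P_y = 2062 N.
ΣF_x = 0: no horizontal applied forces, so P_x = 0.

P_x = 0, P_y = 2062 N, Q_y = 4688 N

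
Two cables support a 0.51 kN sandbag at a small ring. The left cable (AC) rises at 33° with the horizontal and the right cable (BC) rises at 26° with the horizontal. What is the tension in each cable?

T_AC = 0.5348 kN, T_BC = 0.4990 kN

ΣF_x = 0: −T_AC·cos33° + T_BC·cos26° = 0 → T_BC = 0.933107·T_AC.
ΣF_y = 0: T_AC·sin33° + T_BC·sin26° = 0.51.
Substitute: T_AC·(0.544639 + 0.933107·0.438371) = 0.51 → T_AC = 0.534767 ≈ 0.5348 kN.
Then T_BC = 0.933107 × 0.534767 = 0.4990 kN.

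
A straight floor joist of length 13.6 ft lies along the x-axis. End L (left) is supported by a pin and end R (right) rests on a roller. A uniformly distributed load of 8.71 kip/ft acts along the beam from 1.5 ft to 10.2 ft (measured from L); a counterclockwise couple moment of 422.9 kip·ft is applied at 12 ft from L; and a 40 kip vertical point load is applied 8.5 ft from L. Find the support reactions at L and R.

Resultant of the distributed load: 8.71 × 8.7 = 75.777 kip at 5.85 ft from L.
Taking moments about L: R_y·13.6 − (8.71·8.7)·5.85 + 422.9 − 40·8.5 = 0 → R_y = 360.39545/13.6 = 26.4997 ≈ 26.50 kip.
ΣF_y = 0: L_y + 26.4997 − 8.71·8.7 − 40 = 0 → L_y = 89.28 kip.
ΣF_x = 0: no horizontal applied forces, so L_x = 0.

L_x = 0, L_y = 89.28 kip, R_y = 26.50 kip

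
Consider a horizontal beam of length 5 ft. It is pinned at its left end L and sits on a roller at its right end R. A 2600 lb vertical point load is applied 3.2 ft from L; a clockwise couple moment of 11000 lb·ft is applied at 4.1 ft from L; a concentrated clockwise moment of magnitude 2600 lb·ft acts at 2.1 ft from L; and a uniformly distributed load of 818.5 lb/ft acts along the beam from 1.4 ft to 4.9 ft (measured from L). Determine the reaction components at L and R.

L_x = 0, L_y = -724.0 lb, R_y = 6189 lb

Resultant of the distributed load: 818.5 × 3.5 = 2864.75 lb at 3.15 ft from L.
ΣM about L: R_y·5 − 2600·3.2 − 11000 − 2600 − (818.5·3.5)·3.15 = 0 → R_y = 30943.9625/5 = 6188.79 ≈ 6189 lb.
ΣF_y = 0: L_y + 6188.79 − 2600 − 818.5·3.5 = 0 → L_y = -724.0 lb.
ΣF_x = 0: no horizontal applied forces, so L_x = 0.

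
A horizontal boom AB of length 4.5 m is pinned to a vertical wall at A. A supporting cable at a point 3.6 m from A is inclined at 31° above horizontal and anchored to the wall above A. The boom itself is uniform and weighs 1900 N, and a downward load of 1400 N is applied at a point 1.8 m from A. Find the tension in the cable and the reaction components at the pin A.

T = 3665 N, A_x = 3141 N, A_y = 1412 N

ΣM about A: T·sin31°·3.6 − 1900·2.25 − 1400·1.8 = 0 → T = 6795/(3.6·0.515038) = 3664.78 ≈ 3665 N.
ΣF_x = 0: A_x − T·cos31° = 0 → A_x = 3664.78 × 0.857167 = 3141 N.
ΣF_y = 0: A_y + T·sin31° − 1900 − 1400 = 0 → A_y = 3300 − 3664.78 × 0.515038 = 1412 N.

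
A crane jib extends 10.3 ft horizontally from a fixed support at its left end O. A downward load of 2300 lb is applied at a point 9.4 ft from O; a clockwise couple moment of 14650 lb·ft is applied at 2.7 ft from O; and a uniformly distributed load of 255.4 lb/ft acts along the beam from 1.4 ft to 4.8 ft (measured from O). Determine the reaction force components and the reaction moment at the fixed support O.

Resultant of the distributed load: 255.4 × 3.4 = 868.36 lb at 3.1 ft from O.
ΣF_x = 0: O_x = 0.
ΣF_y = 0: O_y − 2300 − 255.4·3.4 = 0 → O_y = 3168 lb.
ΣM about O: M_O − 2300·9.4 − 14650 − (255.4·3.4)·3.1 = 0 → M_O = 38960 lb·ft.

O_x = 0, O_y = 3168 lb, M_O = 38960 lb·ft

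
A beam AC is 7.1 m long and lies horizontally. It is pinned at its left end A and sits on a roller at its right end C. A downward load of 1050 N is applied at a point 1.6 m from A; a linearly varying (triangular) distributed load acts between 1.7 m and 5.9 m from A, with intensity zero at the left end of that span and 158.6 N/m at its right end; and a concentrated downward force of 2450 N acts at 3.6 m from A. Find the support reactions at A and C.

Resultant of the triangular load: ½ × 158.6 × 4.2 = 333.06 N, acting at 4.5 m from A (one-third of the span from the peak).
ΣM about A: C_y·7.1 − 1050·1.6 − (½·158.6·4.2)·4.5 − 2450·3.6 = 0 → C_y = 11998.77/7.1 = 1689.97 ≈ 1690 N.
ΣF_y = 0: A_y + 1689.97 − 1050 − ½·158.6·4.2 − 2450 = 0 → A_y = 2143 N.
ΣF_x = 0: no horizontal applied forces, so A_x = 0.

A_x = 0, A_y = 2143 N, C_y = 1690 N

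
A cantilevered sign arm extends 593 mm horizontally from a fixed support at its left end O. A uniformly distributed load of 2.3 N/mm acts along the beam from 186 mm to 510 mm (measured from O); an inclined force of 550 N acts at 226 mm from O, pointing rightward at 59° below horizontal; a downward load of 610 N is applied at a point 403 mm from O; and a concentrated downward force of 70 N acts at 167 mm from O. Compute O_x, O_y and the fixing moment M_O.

Resultant of the distributed load: 2.3 × 324 = 745.2 N at 348 mm from O.
ΣF_x = 0: O_x + 550·cos59° = 0 → O_x = -283.3 N.
ΣF_y = 0: O_y − 2.3·324 − 550·sin59° − 610 − 70 = 0 → O_y = 1897 N.
ΣM about O: M_O − (2.3·324)·348 − 550·sin59°·226 − 610·403 − 70·167 = 0 → M_O = 623400 N·mm.

O_x = -283.3 N, O_y = 1897 N, M_O = 623400 N·mm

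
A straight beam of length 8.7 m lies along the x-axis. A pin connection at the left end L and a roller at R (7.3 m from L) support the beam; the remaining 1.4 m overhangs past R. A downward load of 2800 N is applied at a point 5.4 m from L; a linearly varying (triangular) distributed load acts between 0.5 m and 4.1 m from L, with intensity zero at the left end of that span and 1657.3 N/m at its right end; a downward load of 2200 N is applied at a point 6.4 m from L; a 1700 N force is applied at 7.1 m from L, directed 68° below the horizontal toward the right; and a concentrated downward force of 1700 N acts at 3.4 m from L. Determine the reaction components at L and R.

Resultant of the triangular load: ½ × 1657.3 × 3.6 = 2983.14 N, acting at 2.9 m from L (one-third of the span from the peak).
Taking moments about L: R_y·7.3 − 2800·5.4 − (½·1657.3·3.6)·2.9 − 2200·6.4 − 1700·sin68°·7.1 − 1700·3.4 = 0 → R_y = 54822.2/7.3 = 7509.89 ≈ 7510 N.
ΣF_y = 0: L_y + 7509.89 − 2800 − ½·1657.3·3.6 − 2200 − 1700·sin68° − 1700 = 0 → L_y = 3749 N.
ΣF_x = 0: L_x + 1700·cos68° = 0 → L_x = -636.8 N.

L_x = -636.8 N, L_y = 3749 N, R_y = 7510 N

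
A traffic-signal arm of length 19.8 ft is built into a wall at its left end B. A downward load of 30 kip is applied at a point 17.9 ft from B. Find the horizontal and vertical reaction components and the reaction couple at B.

ΣF_x = 0: B_x = 0.
ΣF_y = 0: B_y − 30 = 0 → B_y = 30.00 kip.
ΣM about B: M_B − 30·17.9 = 0 → M_B = 537.0 kip·ft.

B_x = 0, B_y = 30.00 kip, M_B = 537.0 kip·ft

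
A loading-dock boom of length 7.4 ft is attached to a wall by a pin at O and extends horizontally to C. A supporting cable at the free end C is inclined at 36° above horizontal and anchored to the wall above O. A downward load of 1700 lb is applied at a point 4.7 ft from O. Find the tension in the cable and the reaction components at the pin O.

T = 1837 lb, O_x = 1486 lb, O_y = 620.3 lb

ΣM about O: T·sin36°·7.4 − 1700·4.7 = 0 → T = 7990/(7.4·0.587785) = 1836.95 ≈ 1837 lb.
ΣF_x = 0: O_x − T·cos36° = 0 → O_x = 1836.95 × 0.809017 = 1486 lb.
ΣF_y = 0: O_y + T·sin36° − 1700 = 0 → O_y = 1700 − 1836.95 × 0.587785 = 620.3 lb.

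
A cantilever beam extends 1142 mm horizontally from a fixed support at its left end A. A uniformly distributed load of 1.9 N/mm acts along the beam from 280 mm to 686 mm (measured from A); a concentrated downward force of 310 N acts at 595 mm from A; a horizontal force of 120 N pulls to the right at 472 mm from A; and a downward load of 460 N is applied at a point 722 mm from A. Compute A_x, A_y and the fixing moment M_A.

A_x = -120.0 N, A_y = 1541 N, M_A = 889200 N·mm

Resultant of the distributed load: 1.9 × 406 = 771.4 N at 483 mm from A.
ΣF_x = 0: A_x + 120 = 0 → A_x = -120.0 N.
ΣF_y = 0: A_y − 1.9·406 − 310 − 460 = 0 → A_y = 1541 N.
ΣM about A: M_A − (1.9·406)·483 − 310·595 − 460·722 = 0 → M_A = 889200 N·mm.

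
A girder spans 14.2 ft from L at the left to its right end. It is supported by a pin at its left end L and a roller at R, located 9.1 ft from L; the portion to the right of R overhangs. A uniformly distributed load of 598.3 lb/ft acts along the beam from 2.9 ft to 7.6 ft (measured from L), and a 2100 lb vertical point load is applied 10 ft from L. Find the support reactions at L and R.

L_x = 0, L_y = 982.0 lb, R_y = 3930 lb

Resultant of the distributed load: 598.3 × 4.7 = 2812.01 lb at 5.25 ft from L.
Moments about L: R_y·9.1 − (598.3·4.7)·5.25 − 2100·10 = 0 → R_y = 35763.0525/9.1 = 3930.01 ≈ 3930 lb.
ΣF_y = 0: L_y + 3930.01 − 598.3·4.7 − 2100 = 0 → L_y = 982.0 lb.
ΣF_x = 0: no horizontal applied forces, so L_x = 0.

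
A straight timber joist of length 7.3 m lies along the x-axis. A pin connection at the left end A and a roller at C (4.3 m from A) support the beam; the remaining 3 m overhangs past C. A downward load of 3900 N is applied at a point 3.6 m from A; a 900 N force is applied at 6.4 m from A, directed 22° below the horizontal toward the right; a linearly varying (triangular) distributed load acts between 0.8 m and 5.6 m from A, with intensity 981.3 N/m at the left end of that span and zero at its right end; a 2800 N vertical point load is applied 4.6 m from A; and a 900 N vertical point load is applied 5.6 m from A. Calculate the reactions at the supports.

A_x = -834.5 N, A_y = 1043 N, C_y = 9249 N

Resultant of the triangular load: ½ × 981.3 × 4.8 = 2355.12 N, acting at 2.4 m from A (one-third of the span from the peak).
ΣM about A: C_y·4.3 − 3900·3.6 − 900·sin22°·6.4 − (½·981.3·4.8)·2.4 − 2800·4.6 − 900·5.6 = 0 → C_y = 39770/4.3 = 9248.84 ≈ 9249 N.
ΣF_y = 0: A_y + 9248.84 − 3900 − 900·sin22° − ½·981.3·4.8 − 2800 − 900 = 0 → A_y = 1043 N.
ΣF_x = 0: A_x + 900·cos22° = 0 → A_x = -834.5 N.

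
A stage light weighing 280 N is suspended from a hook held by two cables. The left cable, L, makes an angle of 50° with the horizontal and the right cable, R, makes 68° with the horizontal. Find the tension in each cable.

ΣF_x = 0: −T_L·cos50° + T_R·cos68° = 0 → T_R = 1.7159·T_L.
ΣF_y = 0: T_L·sin50° + T_R·sin68° = 280.
Substitute: T_L·(0.766044 + 1.7159·0.927184) = 280 → T_L = 118.795 ≈ 118.8 N.
Then T_R = 1.7159 × 118.795 = 203.8 N.

T_L = 118.8 N, T_R = 203.8 N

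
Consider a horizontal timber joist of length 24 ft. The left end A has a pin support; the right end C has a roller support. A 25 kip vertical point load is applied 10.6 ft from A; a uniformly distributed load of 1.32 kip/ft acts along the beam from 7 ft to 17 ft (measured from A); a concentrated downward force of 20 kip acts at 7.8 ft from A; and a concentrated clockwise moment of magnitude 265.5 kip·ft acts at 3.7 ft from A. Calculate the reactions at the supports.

A_x = 0, A_y = 23.00 kip, C_y = 35.20 kip

Resultant of the distributed load: 1.32 × 10 = 13.2 kip at 12 ft from A.
ΣM about A: C_y·24 − 25·10.6 − (1.32·10)·12 − 20·7.8 − 265.5 = 0 → C_y = 844.9/24 = 35.2042 ≈ 35.20 kip.
ΣF_y = 0: A_y + 35.2042 − 25 − 1.32·10 − 20 = 0 → A_y = 23.00 kip.
ΣF_x = 0: no horizontal applied forces, so A_x = 0.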